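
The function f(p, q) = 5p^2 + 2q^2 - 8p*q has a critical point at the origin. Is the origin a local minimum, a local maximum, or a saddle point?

saddle point

The Hessian at the origin is H = [[10, -8], [-8, 4]].
det H = 10·4 − (-8)² = -24 < 0, so H is indefinite.
Therefore the origin is a saddle point.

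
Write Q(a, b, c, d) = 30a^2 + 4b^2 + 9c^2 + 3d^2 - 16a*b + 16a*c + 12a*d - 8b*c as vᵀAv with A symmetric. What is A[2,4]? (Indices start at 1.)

0

The coefficient of b·d in Q is 0. For a symmetric A this equals A[2,4] + A[4,2] = 2·A[2,4].
So A[2,4] = 0/2 = 0.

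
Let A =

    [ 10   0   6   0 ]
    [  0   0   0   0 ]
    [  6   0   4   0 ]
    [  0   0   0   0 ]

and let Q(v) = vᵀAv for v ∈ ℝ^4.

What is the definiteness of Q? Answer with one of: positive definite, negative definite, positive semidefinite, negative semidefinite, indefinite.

Row-reducing A symmetrically gives the diagonal entries 10, 0, 2/5, 0.
That gives 2 positive, 2 zero pivots.
Hence Q is positive semidefinite.

positive semidefinite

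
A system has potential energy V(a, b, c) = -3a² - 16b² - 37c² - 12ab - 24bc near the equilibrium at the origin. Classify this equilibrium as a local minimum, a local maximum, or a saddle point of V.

local maximum

The Hessian at the origin is H = [[-6, -12, 0], [-12, -32, -24], [0, -24, -74]].
Applying the same elementary operations to the rows and columns of H produces a congruent diagonal matrix with entries -6, -8, -2.
Counting signs: 3 negative.
H is negative definite, so the origin is a strict local maximum.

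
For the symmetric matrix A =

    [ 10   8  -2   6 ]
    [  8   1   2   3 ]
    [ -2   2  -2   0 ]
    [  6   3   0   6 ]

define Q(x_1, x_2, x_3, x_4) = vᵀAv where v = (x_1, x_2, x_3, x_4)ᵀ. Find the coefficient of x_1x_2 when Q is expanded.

The coefficient of x_1x_2 is A[1,2] + A[2,1] = 2·8 = 16.

16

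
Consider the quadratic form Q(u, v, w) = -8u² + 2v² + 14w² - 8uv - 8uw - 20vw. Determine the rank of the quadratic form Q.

2

The symmetric matrix is A = [[-8, -4, -4], [-4, 2, -10], [-4, -10, 14]].
Applying the same elementary operations to the rows and columns of A produces a congruent diagonal matrix with entries -8, 4, 0.
So there are 1 positive, 1 negative, 1 zero pivots.
The rank is the number of nonzero pivots: 2.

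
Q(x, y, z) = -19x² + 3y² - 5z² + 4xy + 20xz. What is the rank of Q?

3

The associated matrix is A = [[-19, 2, 10], [2, 3, 0], [10, 0, -5]].
Applying the same elementary operations to the rows and columns of A produces a congruent diagonal matrix with entries -19, 61/19, -5/61.
That gives 1 positive, 2 negative pivots.
The rank is the number of nonzero pivots: 3.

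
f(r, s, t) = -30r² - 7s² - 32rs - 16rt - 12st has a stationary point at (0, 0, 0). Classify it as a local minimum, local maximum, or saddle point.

saddle point

The Hessian at the origin is H = [[-60, -32, -16], [-32, -14, -12], [-16, -12, 0]].
An LDLᵀ factorisation of H has diagonal entries -60, 46/15, 8/23.
So there are 2 positive, 1 negative pivots.
H is indefinite, so the origin is a saddle point.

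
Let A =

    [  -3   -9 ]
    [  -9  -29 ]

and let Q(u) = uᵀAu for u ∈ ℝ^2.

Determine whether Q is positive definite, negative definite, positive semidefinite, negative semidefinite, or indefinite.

negative definite

Symmetric row and column elimination reduces A to a congruent diagonal form with pivots -3, -2.
Counting signs: 2 negative.
Hence Q is negative definite.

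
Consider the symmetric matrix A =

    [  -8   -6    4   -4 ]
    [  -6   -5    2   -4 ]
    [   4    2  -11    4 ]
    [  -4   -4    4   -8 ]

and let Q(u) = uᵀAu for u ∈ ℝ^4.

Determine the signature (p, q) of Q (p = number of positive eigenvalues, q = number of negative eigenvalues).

Applying the same elementary operations to the rows and columns of A produces a congruent diagonal matrix with entries -8, -1/2, -7, -12/7.
That gives 4 negative pivots.

(0, 4)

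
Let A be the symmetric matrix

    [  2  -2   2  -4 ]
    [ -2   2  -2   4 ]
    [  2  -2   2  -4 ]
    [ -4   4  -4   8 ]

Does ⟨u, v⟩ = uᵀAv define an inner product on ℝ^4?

no

Congruent diagonalization of A (simultaneous row and column reduction) yields pivots 2, 0, 0, 0.
So there are 1 positive, 3 zero pivots.
Hence Q is positive semidefinite.
⟨·,·⟩ is an inner product exactly when A is positive definite.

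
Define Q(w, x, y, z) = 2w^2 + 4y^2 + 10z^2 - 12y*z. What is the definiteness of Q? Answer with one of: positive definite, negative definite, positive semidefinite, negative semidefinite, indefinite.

positive semidefinite

The symmetric matrix is A = [[2, 0, 0, 0], [0, 0, 0, 0], [0, 0, 4, -6], [0, 0, -6, 10]].
Row-reducing A symmetrically gives the diagonal entries 2, 0, 4, 1.
That gives 3 positive, 1 zero pivots.
Hence Q is positive semidefinite.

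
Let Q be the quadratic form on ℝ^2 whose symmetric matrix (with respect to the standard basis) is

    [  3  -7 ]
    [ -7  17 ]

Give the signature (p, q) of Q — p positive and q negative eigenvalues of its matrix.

(2, 0)

Congruent diagonalization of A (simultaneous row and column reduction) yields pivots 3, 2/3.
So there are 2 positive pivots.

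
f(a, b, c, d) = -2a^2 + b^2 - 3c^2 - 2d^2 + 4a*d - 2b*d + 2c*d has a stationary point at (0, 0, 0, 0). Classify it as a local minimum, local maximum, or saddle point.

saddle point

The Hessian at the origin is H = [[-4, 0, 0, 4], [0, 2, 0, -2], [0, 0, -6, 2], [4, -2, 2, -4]].
Congruent diagonalization of H (simultaneous row and column reduction) yields pivots -4, 2, -6, -4/3.
So there are 1 positive, 3 negative pivots.
H is indefinite, so the origin is a saddle point.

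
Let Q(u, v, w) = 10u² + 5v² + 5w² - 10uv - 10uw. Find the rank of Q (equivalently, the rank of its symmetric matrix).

2

The symmetric matrix is A = [[10, -5, -5], [-5, 5, 0], [-5, 0, 5]].
Congruent diagonalization of A (simultaneous row and column reduction) yields pivots 10, 5/2, 0.
So there are 2 positive, 1 zero pivots.
The rank is the number of nonzero pivots: 2.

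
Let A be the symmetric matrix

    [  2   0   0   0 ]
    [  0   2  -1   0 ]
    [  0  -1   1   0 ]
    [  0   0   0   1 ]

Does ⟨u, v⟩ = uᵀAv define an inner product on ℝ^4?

yes

Leading principal minors: Δ_1 = 2, Δ_2 = 4, Δ_3 = 2, Δ_4 = 2.
All leading principal minors are positive, so by Sylvester's criterion Q is positive definite.
⟨·,·⟩ is an inner product exactly when A is positive definite.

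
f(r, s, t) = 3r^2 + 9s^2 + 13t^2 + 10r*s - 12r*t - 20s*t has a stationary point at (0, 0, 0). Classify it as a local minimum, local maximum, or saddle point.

local minimum

The Hessian at the origin is H = [[6, 10, -12], [10, 18, -20], [-12, -20, 26]].
Applying the same elementary operations to the rows and columns of H produces a congruent diagonal matrix with entries 6, 4/3, 2.
That gives 3 positive pivots.
H is positive definite, so the origin is a strict local minimum.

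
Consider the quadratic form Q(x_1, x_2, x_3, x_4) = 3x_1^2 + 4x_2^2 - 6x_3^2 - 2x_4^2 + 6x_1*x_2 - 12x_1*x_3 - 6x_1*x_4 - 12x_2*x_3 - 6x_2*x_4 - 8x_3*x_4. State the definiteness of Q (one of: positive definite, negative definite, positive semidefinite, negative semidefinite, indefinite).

indefinite

Write A = [[3, 3, -6, -3], [3, 4, -6, -3], [-6, -6, -6, -4], [-3, -3, -4, -2]].
An LDLᵀ factorisation of A has diagonal entries 3, 1, -18, 5/9.
So there are 3 positive, 1 negative pivots.
Hence Q is indefinite.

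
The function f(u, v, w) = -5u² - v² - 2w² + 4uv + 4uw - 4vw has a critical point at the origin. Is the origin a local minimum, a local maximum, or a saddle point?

saddle point

The Hessian at the origin is H = [[-10, 4, 4], [4, -2, -4], [4, -4, -4]].
Row-reducing H symmetrically gives the diagonal entries -10, -2/5, 12.
Counting signs: 1 positive, 2 negative.
H is indefinite, so the origin is a saddle point.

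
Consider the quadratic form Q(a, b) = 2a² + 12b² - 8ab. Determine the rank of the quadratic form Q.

2

The associated matrix is A = [[2, -4], [-4, 12]].
Symmetric row and column elimination reduces A to a congruent diagonal form with pivots 2, 4.
That gives 2 positive pivots.
The rank is the number of nonzero pivots: 2.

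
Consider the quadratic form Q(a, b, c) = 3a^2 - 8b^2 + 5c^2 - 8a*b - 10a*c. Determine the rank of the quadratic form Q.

The symmetric matrix is A = [[3, -4, -5], [-4, -8, 0], [-5, 0, 5]].
Applying the same elementary operations to the rows and columns of A produces a congruent diagonal matrix with entries 3, -40/3, 0.
So there are 1 positive, 1 negative, 1 zero pivots.
The rank is the number of nonzero pivots: 2.

2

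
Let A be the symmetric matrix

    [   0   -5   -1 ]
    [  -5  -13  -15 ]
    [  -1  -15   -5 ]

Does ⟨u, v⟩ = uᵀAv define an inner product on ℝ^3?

no

A is congruent to a diagonal matrix with 2 positive, 1 negative and 0 zero entries, so Q is indefinite.
⟨·,·⟩ is an inner product exactly when A is positive definite.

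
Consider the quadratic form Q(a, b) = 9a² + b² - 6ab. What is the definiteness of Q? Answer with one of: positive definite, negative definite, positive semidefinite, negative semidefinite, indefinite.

positive semidefinite

The associated matrix is A = [[9, -3], [-3, 1]].
Congruent diagonalization of A (simultaneous row and column reduction) yields pivots 9, 0.
So there are 1 positive, 1 zero pivots.
Hence Q is positive semidefinite.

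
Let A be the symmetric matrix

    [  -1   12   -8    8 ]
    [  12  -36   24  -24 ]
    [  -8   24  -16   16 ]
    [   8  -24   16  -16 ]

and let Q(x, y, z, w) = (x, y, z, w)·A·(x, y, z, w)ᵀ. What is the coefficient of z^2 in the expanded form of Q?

The coefficient of z^2 is the diagonal entry A[3,3] = -16.

-16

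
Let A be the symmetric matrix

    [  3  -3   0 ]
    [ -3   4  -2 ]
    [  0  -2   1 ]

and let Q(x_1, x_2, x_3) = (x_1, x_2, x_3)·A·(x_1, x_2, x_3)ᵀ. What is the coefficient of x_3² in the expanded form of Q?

1

The coefficient of x_3² is the diagonal entry A[3,3] = 1.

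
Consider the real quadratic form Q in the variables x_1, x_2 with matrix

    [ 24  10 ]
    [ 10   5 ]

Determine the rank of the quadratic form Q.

An LDLᵀ factorisation of A has diagonal entries 24, 5/6.
That gives 2 positive pivots.
The rank is the number of nonzero pivots: 2.

2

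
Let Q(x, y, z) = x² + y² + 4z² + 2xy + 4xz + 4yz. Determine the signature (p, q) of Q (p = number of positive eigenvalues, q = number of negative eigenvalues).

Write A = [[1, 1, 2], [1, 1, 2], [2, 2, 4]].
Symmetric row and column elimination reduces A to a congruent diagonal form with pivots 1, 0, 0.
Counting signs: 1 positive, 2 zero.

(1, 0)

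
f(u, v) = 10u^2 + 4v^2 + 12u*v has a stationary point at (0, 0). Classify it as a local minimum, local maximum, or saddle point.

local minimum

The Hessian at the origin is H = [[20, 12], [12, 8]].
det H = 20·8 − (12)² = 16 > 0 and H[1,1] = 20 > 0, so H is positive definite.
Therefore the origin is a local minimum.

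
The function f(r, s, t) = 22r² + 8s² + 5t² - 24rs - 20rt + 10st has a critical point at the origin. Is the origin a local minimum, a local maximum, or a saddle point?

local minimum

The Hessian at the origin is H = [[44, -24, -20], [-24, 16, 10], [-20, 10, 10]].
Congruent diagonalization of H (simultaneous row and column reduction) yields pivots 44, 32/11, 5/8.
So there are 3 positive pivots.
H is positive definite, so the origin is a strict local minimum.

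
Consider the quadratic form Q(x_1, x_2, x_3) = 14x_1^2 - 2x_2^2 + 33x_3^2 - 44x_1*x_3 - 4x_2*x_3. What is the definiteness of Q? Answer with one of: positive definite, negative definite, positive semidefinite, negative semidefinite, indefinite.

Write A = [[14, 0, -22], [0, -2, -2], [-22, -2, 33]].
Symmetric row and column elimination reduces A to a congruent diagonal form with pivots 14, -2, 3/7.
So there are 2 positive, 1 negative pivots.
Hence Q is indefinite.

indefinite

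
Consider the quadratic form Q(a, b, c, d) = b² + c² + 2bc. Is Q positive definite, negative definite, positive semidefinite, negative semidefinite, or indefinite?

positive semidefinite

The symmetric matrix is A = [[0, 0, 0, 0], [0, 1, 1, 0], [0, 1, 1, 0], [0, 0, 0, 0]].
Applying the same elementary operations to the rows and columns of A produces a congruent diagonal matrix with entries 0, 1, 0, 0.
That gives 1 positive, 3 zero pivots.
Hence Q is positive semidefinite.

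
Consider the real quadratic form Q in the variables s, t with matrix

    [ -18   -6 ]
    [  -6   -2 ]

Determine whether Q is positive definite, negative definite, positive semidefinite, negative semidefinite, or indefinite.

Applying the same elementary operations to the rows and columns of A produces a congruent diagonal matrix with entries -18, 0.
That gives 1 negative, 1 zero pivots.
Hence Q is negative semidefinite.

negative semidefinite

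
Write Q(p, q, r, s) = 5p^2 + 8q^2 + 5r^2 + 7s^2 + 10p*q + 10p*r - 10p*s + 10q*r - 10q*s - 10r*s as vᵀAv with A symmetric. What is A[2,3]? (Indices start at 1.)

5

The coefficient of q·r in Q is 10. For a symmetric A this equals A[2,3] + A[3,2] = 2·A[2,3].
So A[2,3] = 10/2 = 5.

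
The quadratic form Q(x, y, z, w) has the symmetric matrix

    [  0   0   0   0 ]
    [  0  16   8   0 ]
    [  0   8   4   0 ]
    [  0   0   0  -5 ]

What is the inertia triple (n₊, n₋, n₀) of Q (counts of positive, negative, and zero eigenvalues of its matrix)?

Congruent diagonalization of A (simultaneous row and column reduction) yields pivots 0, 16, 0, -5.
Counting signs: 1 positive, 1 negative, 2 zero.

(1, 1, 2)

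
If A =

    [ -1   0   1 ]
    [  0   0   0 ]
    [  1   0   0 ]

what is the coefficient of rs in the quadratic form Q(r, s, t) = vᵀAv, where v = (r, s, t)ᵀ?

0

The coefficient of rs is A[1,2] + A[2,1] = 2·0 = 0.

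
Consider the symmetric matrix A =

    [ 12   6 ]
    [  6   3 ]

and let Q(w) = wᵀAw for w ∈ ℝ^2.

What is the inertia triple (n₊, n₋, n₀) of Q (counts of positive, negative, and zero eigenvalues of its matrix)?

(1, 0, 1)

Row-reducing A symmetrically gives the diagonal entries 12, 0.
So there are 1 positive, 1 zero pivots.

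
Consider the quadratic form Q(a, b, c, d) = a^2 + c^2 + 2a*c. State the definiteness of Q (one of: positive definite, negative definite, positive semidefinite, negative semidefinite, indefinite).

positive semidefinite

Write A = [[1, 0, 1, 0], [0, 0, 0, 0], [1, 0, 1, 0], [0, 0, 0, 0]].
Applying the same elementary operations to the rows and columns of A produces a congruent diagonal matrix with entries 1, 0, 0, 0.
Counting signs: 1 positive, 3 zero.
Hence Q is positive semidefinite.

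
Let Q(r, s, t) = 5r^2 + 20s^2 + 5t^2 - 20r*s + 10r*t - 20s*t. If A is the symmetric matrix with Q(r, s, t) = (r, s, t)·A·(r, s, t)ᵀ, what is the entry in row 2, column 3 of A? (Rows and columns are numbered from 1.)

-10

The coefficient of s·t in Q is -20. For a symmetric A this equals A[2,3] + A[3,2] = 2·A[2,3].
So A[2,3] = -20/2 = -10.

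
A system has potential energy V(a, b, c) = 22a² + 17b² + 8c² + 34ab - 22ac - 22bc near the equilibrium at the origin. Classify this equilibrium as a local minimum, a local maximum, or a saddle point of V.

local minimum

The Hessian at the origin is H = [[44, 34, -22], [34, 34, -22], [-22, -22, 16]].
Row-reducing H symmetrically gives the diagonal entries 44, 85/11, 30/17.
Counting signs: 3 positive.
H is positive definite, so the origin is a strict local minimum.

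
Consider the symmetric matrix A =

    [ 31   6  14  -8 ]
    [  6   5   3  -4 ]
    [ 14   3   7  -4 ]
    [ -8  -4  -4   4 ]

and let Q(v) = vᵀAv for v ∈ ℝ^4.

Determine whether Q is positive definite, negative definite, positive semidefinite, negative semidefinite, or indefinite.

Symmetric row and column elimination reduces A to a congruent diagonal form with pivots 31, 119/31, 78/119, 4/13.
That gives 4 positive pivots.
Hence Q is positive definite.

positive definite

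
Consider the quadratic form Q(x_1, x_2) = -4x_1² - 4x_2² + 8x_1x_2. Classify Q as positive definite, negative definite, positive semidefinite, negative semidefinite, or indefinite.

The symmetric matrix of Q is [[-4, 4], [4, -4]].
For the 2×2 matrix [[-4, 4], [4, -4]]: det = -4·-4 − (4)² = 0, trace = -8.
det = 0 so one eigenvalue is zero; the form is semidefinite with the sign of the trace.

negative semidefinite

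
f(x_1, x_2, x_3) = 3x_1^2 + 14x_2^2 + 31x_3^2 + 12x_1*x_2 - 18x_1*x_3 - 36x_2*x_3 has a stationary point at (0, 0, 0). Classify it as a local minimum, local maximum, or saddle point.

local minimum

The Hessian at the origin is H = [[6, 12, -18], [12, 28, -36], [-18, -36, 62]].
An LDLᵀ factorisation of H has diagonal entries 6, 4, 8.
So there are 3 positive pivots.
H is positive definite, so the origin is a strict local minimum.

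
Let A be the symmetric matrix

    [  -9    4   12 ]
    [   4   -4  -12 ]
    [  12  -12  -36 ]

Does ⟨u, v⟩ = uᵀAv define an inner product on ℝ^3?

Congruent diagonalization of A (simultaneous row and column reduction) yields pivots -9, -20/9, 0.
So there are 2 negative, 1 zero pivots.
Hence Q is negative semidefinite.
⟨·,·⟩ is an inner product exactly when A is positive definite.

no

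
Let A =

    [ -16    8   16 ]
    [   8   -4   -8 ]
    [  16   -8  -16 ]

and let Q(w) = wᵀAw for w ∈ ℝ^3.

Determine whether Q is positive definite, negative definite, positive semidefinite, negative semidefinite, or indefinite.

negative semidefinite

Applying the same elementary operations to the rows and columns of A produces a congruent diagonal matrix with entries -16, 0, 0.
So there are 1 negative, 2 zero pivots.
Hence Q is negative semidefinite.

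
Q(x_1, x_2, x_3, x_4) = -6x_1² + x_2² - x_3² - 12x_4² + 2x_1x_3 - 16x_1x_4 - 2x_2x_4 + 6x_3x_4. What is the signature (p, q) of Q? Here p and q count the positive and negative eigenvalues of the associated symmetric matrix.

(2, 2)

The associated matrix is A = [[-6, 0, 1, -8], [0, 1, 0, -1], [1, 0, -1, 3], [-8, -1, 3, -12]].
Congruent diagonalization of A (simultaneous row and column reduction) yields pivots -6, 1, -5/6, 1.
That gives 2 positive, 2 negative pivots.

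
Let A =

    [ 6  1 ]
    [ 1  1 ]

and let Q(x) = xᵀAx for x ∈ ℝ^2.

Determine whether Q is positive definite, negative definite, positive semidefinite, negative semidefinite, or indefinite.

Row-reducing A symmetrically gives the diagonal entries 6, 5/6.
So there are 2 positive pivots.
Hence Q is positive definite.

positive definite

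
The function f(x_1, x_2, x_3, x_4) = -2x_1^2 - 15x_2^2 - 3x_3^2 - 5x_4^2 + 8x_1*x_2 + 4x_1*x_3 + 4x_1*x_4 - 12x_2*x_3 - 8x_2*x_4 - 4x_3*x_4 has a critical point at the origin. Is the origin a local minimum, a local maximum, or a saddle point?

The Hessian at the origin is H = [[-4, 8, 4, 4], [8, -30, -12, -8], [4, -12, -6, -4], [4, -8, -4, -10]].
Applying the same elementary operations to the rows and columns of H produces a congruent diagonal matrix with entries -4, -14, -6/7, -6.
That gives 4 negative pivots.
H is negative definite, so the origin is a strict local maximum.

local maximum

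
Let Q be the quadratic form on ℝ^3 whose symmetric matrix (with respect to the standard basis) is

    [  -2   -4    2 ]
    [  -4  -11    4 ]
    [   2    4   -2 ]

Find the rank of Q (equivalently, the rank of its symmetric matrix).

2

Congruent diagonalization of A (simultaneous row and column reduction) yields pivots -2, -3, 0.
That gives 2 negative, 1 zero pivots.
The rank is the number of nonzero pivots: 2.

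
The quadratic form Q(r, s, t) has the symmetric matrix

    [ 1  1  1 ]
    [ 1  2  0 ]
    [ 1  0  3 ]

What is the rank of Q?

3

Congruent diagonalization of A (simultaneous row and column reduction) yields pivots 1, 1, 1.
Counting signs: 3 positive.
The rank is the number of nonzero pivots: 3.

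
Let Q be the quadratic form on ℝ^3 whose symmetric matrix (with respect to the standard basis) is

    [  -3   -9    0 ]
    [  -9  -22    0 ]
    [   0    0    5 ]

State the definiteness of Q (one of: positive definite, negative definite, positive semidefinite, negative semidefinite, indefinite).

An LDLᵀ factorisation of A has diagonal entries -3, 5, 5.
So there are 2 positive, 1 negative pivots.
Hence Q is indefinite.

indefinite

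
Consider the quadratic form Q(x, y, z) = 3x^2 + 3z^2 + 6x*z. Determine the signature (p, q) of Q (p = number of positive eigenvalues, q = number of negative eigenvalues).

The associated matrix is A = [[3, 0, 3], [0, 0, 0], [3, 0, 3]].
Applying the same elementary operations to the rows and columns of A produces a congruent diagonal matrix with entries 3, 0, 0.
So there are 1 positive, 2 zero pivots.

(1, 0)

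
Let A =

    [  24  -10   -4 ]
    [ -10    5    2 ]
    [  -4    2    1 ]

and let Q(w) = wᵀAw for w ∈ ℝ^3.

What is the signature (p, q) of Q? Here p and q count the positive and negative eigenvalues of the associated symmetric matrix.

Row-reducing A symmetrically gives the diagonal entries 24, 5/6, 1/5.
So there are 3 positive pivots.

(3, 0)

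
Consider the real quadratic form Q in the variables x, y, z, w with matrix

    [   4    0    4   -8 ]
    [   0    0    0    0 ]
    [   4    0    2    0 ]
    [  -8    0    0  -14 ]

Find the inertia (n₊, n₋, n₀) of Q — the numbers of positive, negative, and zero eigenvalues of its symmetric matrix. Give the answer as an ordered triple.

(2, 1, 1)

Row-reducing A symmetrically gives the diagonal entries 4, 0, -2, 2.
Counting signs: 2 positive, 1 negative, 1 zero.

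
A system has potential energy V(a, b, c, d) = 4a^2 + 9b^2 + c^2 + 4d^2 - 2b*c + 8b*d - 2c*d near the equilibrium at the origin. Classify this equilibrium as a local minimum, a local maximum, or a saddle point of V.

local minimum

The Hessian at the origin is H = [[8, 0, 0, 0], [0, 18, -2, 8], [0, -2, 2, -2], [0, 8, -2, 8]].
Applying the same elementary operations to the rows and columns of H produces a congruent diagonal matrix with entries 8, 18, 16/9, 15/4.
Counting signs: 4 positive.
H is positive definite, so the origin is a strict local minimum.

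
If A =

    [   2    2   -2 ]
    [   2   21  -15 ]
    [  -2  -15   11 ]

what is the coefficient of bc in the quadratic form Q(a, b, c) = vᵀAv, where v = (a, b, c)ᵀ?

-30

The coefficient of bc is A[2,3] + A[3,2] = 2·(-15) = -30.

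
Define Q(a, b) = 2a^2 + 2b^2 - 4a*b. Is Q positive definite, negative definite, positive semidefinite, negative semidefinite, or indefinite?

The symmetric matrix is A = [[2, -2], [-2, 2]].
Symmetric row and column elimination reduces A to a congruent diagonal form with pivots 2, 0.
So there are 1 positive, 1 zero pivots.
Hence Q is positive semidefinite.

positive semidefinite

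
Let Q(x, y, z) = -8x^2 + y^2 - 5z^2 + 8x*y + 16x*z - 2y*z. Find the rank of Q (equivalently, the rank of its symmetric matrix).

Write A = [[-8, 4, 8], [4, 1, -1], [8, -1, -5]].
Applying the same elementary operations to the rows and columns of A produces a congruent diagonal matrix with entries -8, 3, 0.
That gives 1 positive, 1 negative, 1 zero pivots.
The rank is the number of nonzero pivots: 2.

2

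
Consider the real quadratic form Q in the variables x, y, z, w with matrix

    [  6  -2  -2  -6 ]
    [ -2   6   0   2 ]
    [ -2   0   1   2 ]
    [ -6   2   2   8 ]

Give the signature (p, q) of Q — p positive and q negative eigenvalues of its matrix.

Symmetric row and column elimination reduces A to a congruent diagonal form with pivots 6, 16/3, 1/4, 2.
So there are 4 positive pivots.

(4, 0)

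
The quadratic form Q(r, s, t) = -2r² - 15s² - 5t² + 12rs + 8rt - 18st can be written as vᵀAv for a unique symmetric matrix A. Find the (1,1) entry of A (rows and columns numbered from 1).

-2

The coefficient of r² in Q is -2, and that is exactly A[1,1].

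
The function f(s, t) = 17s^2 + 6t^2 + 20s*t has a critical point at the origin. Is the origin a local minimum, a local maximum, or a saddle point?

The Hessian at the origin is H = [[34, 20], [20, 12]].
det H = 34·12 − (20)² = 8 > 0 and H[1,1] = 34 > 0, so H is positive definite.
Therefore the origin is a local minimum.

local minimum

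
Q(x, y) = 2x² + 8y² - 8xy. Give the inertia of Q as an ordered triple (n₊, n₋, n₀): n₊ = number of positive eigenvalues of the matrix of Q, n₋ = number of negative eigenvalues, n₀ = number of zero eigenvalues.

The associated matrix is A = [[2, -4], [-4, 8]].
Congruent diagonalization of A (simultaneous row and column reduction) yields pivots 2, 0.
That gives 1 positive, 1 zero pivots.

(1, 0, 1)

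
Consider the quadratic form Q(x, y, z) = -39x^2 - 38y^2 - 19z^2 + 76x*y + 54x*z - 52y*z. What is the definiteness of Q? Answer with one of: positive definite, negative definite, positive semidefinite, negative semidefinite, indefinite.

negative definite

The symmetric matrix is A = [[-39, 38, 27], [38, -38, -26], [27, -26, -19]].
Symmetric row and column elimination reduces A to a congruent diagonal form with pivots -39, -38/39, -4/19.
That gives 3 negative pivots.
Hence Q is negative definite.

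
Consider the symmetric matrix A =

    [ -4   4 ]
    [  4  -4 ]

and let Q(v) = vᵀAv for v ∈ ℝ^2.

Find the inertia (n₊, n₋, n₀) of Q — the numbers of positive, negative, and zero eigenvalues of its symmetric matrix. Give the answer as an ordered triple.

(0, 1, 1)

Applying the same elementary operations to the rows and columns of A produces a congruent diagonal matrix with entries -4, 0.
So there are 1 negative, 1 zero pivots.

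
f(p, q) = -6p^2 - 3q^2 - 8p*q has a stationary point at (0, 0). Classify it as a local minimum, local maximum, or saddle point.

local maximum

The Hessian at the origin is H = [[-12, -8], [-8, -6]].
det H = -12·-6 − (-8)² = 8 > 0 and H[1,1] = -12 < 0, so H is negative definite.
Therefore the origin is a local maximum.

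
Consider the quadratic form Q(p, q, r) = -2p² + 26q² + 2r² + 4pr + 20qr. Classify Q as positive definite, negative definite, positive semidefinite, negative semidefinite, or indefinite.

indefinite

The symmetric matrix is A = [[-2, 0, 2], [0, 26, 10], [2, 10, 2]].
Applying the same elementary operations to the rows and columns of A produces a congruent diagonal matrix with entries -2, 26, 2/13.
That gives 2 positive, 1 negative pivots.
Hence Q is indefinite.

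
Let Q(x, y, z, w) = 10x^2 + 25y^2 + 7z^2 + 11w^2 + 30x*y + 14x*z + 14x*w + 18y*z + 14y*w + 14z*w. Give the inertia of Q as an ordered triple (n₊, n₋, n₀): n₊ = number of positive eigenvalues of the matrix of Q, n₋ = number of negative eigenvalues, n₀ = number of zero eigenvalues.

(4, 0, 0)

The symmetric matrix is A = [[10, 15, 7, 7], [15, 25, 9, 7], [7, 9, 7, 7], [7, 7, 7, 11]].
Applying the same elementary operations to the rows and columns of A produces a congruent diagonal matrix with entries 10, 5/2, 6/5, 6/5.
That gives 4 positive pivots.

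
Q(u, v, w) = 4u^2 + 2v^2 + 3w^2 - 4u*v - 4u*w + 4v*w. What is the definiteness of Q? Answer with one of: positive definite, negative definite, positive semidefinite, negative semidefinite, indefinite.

The symmetric matrix is A = [[4, -2, -2], [-2, 2, 2], [-2, 2, 3]].
Applying the same elementary operations to the rows and columns of A produces a congruent diagonal matrix with entries 4, 1, 1.
So there are 3 positive pivots.
Hence Q is positive definite.

positive definite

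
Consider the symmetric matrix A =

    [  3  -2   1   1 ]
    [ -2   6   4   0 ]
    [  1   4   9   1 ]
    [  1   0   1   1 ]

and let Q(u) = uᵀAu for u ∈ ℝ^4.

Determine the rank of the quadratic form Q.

4

An LDLᵀ factorisation of A has diagonal entries 3, 14/3, 4, 4/7.
Counting signs: 4 positive.
The rank is the number of nonzero pivots: 4.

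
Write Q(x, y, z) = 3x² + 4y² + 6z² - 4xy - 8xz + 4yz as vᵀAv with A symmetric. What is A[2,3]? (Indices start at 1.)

The coefficient of y·z in Q is 4. For a symmetric A this equals A[2,3] + A[3,2] = 2·A[2,3].
So A[2,3] = 4/2 = 2.

2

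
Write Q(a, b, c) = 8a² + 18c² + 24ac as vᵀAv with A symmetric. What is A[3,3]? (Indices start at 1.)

The coefficient of c² in Q is 18, and that is exactly A[3,3].

18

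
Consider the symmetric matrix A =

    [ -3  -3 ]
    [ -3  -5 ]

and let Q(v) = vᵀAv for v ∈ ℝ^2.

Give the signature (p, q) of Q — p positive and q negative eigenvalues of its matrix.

(0, 2)

Applying the same elementary operations to the rows and columns of A produces a congruent diagonal matrix with entries -3, -2.
That gives 2 negative pivots.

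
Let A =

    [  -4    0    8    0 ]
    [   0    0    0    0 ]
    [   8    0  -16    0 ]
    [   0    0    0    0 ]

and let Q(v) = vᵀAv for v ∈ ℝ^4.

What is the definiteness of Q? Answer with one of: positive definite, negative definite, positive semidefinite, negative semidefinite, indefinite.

Congruent diagonalization of A (simultaneous row and column reduction) yields pivots -4, 0, 0, 0.
That gives 1 negative, 3 zero pivots.
Hence Q is negative semidefinite.

negative semidefinite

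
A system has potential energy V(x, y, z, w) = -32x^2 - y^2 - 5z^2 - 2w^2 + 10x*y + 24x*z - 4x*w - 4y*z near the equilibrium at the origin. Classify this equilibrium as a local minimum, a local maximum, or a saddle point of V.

local maximum

The Hessian at the origin is H = [[-64, 10, 24, -4], [10, -2, -4, 0], [24, -4, -10, 0], [-4, 0, 0, -4]].
Congruent diagonalization of H (simultaneous row and column reduction) yields pivots -64, -7/16, -6/7, -4/3.
That gives 4 negative pivots.
H is negative definite, so the origin is a strict local maximum.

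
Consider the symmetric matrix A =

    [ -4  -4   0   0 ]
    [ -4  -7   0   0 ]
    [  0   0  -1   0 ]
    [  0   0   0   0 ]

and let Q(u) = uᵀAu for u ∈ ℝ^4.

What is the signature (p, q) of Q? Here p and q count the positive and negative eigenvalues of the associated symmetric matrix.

(0, 3)

Congruent diagonalization of A (simultaneous row and column reduction) yields pivots -4, -3, -1, 0.
Counting signs: 3 negative, 1 zero.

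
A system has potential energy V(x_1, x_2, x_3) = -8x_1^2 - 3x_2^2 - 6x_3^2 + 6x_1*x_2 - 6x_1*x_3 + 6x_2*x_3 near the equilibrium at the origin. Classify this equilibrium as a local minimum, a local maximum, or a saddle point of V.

The Hessian at the origin is H = [[-16, 6, -6], [6, -6, 6], [-6, 6, -12]].
Applying the same elementary operations to the rows and columns of H produces a congruent diagonal matrix with entries -16, -15/4, -6.
That gives 3 negative pivots.
H is negative definite, so the origin is a strict local maximum.

local maximum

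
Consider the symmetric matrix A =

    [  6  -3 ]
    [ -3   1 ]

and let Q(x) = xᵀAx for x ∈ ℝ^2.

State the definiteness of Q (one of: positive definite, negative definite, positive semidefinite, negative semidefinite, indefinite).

An LDLᵀ factorisation of A has diagonal entries 6, -1/2.
So there are 1 positive, 1 negative pivots.
Hence Q is indefinite.

indefinite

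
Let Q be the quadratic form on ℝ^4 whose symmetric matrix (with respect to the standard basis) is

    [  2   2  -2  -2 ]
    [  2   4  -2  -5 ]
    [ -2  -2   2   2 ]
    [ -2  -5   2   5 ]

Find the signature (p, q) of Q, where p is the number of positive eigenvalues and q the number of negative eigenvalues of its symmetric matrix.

Symmetric row and column elimination reduces A to a congruent diagonal form with pivots 2, 2, 0, -3/2.
That gives 2 positive, 1 negative, 1 zero pivots.

(2, 1)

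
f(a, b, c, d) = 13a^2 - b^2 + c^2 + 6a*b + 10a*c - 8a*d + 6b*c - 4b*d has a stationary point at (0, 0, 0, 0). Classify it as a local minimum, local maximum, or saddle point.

The Hessian at the origin is H = [[26, 6, 10, -8], [6, -2, 6, -4], [10, 6, 2, 0], [-8, -4, 0, 0]].
Row-reducing H symmetrically gives the diagonal entries 26, -44/13, 24/11, -4/3.
Counting signs: 2 positive, 2 negative.
H is indefinite, so the origin is a saddle point.

saddle point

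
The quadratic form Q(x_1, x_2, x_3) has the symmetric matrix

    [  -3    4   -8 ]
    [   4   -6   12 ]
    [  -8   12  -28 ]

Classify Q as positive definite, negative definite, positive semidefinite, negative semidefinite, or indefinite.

Leading principal minors: Δ_1 = -3, Δ_2 = 2, Δ_3 = -8.
The signs alternate starting with Δ_1 < 0, so by Sylvester's criterion Q is negative definite.

negative definite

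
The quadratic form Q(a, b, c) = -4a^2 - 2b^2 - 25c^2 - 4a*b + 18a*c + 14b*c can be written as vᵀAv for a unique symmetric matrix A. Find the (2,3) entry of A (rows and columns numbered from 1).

The coefficient of b·c in Q is 14. For a symmetric A this equals A[2,3] + A[3,2] = 2·A[2,3].
So A[2,3] = 14/2 = 7.

7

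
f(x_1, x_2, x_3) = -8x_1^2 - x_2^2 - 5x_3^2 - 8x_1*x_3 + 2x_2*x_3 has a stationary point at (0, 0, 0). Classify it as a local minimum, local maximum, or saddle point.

local maximum

The Hessian at the origin is H = [[-16, 0, -8], [0, -2, 2], [-8, 2, -10]].
Row-reducing H symmetrically gives the diagonal entries -16, -2, -4.
That gives 3 negative pivots.
H is negative definite, so the origin is a strict local maximum.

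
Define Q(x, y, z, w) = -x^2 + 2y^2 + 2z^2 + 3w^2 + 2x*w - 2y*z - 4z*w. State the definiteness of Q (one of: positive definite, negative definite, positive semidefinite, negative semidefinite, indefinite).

Write A = [[-1, 0, 0, 1], [0, 2, -1, 0], [0, -1, 2, -2], [1, 0, -2, 3]].
Row-reducing A symmetrically gives the diagonal entries -1, 2, 3/2, 4/3.
So there are 3 positive, 1 negative pivots.
Hence Q is indefinite.

indefinite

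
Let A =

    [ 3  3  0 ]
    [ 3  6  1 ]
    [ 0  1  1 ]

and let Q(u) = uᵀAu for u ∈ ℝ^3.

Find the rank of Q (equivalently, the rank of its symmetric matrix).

Symmetric row and column elimination reduces A to a congruent diagonal form with pivots 3, 3, 2/3.
So there are 3 positive pivots.
The rank is the number of nonzero pivots: 3.

3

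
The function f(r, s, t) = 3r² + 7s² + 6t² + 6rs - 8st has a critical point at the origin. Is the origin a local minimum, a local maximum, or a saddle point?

The Hessian at the origin is H = [[6, 6, 0], [6, 14, -8], [0, -8, 12]].
Congruent diagonalization of H (simultaneous row and column reduction) yields pivots 6, 8, 4.
So there are 3 positive pivots.
H is positive definite, so the origin is a strict local minimum.

local minimum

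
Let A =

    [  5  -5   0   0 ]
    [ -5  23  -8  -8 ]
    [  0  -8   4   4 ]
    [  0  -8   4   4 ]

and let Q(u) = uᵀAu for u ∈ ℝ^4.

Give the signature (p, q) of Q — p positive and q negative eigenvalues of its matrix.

(3, 0)

Row-reducing A symmetrically gives the diagonal entries 5, 18, 4/9, 0.
So there are 3 positive, 1 zero pivots.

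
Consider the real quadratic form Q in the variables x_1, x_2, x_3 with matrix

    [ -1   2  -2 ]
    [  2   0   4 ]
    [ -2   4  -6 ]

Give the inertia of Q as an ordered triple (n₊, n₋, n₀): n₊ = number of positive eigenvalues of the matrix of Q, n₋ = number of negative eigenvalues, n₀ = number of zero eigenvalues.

(1, 2, 0)

Row-reducing A symmetrically gives the diagonal entries -1, 4, -2.
That gives 1 positive, 2 negative pivots.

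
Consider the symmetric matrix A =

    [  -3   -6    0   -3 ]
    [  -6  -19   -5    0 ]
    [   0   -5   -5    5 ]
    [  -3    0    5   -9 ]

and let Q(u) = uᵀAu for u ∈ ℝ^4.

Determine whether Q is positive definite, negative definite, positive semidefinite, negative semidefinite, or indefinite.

Applying the same elementary operations to the rows and columns of A produces a congruent diagonal matrix with entries -3, -7, -10/7, -1/2.
Counting signs: 4 negative.
Hence Q is negative definite.

negative definite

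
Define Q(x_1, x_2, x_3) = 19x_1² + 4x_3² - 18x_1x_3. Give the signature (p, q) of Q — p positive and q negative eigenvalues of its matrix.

The symmetric matrix is A = [[19, 0, -9], [0, 0, 0], [-9, 0, 4]].
Row-reducing A symmetrically gives the diagonal entries 19, 0, -5/19.
That gives 1 positive, 1 negative, 1 zero pivots.

(1, 1)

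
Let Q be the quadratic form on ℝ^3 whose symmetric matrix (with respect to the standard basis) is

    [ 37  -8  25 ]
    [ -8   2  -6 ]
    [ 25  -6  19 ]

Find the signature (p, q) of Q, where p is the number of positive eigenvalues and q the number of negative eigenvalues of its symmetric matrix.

(3, 0)

An LDLᵀ factorisation of A has diagonal entries 37, 10/37, 4/5.
So there are 3 positive pivots.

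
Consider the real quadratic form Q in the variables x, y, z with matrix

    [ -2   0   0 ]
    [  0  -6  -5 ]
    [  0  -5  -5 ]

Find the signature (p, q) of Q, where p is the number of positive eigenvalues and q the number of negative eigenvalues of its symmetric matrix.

Symmetric row and column elimination reduces A to a congruent diagonal form with pivots -2, -6, -5/6.
That gives 3 negative pivots.

(0, 3)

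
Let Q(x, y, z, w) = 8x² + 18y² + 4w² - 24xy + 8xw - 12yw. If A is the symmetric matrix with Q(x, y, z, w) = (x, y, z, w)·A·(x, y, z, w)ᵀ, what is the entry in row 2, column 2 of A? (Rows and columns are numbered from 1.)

The coefficient of y² in Q is 18, and that is exactly A[2,2].

18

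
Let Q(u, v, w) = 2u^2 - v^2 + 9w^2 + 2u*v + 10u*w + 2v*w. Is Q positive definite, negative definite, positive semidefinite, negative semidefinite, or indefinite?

indefinite

The associated matrix is A = [[2, 1, 5], [1, -1, 1], [5, 1, 9]].
Symmetric row and column elimination reduces A to a congruent diagonal form with pivots 2, -3/2, -2.
Counting signs: 1 positive, 2 negative.
Hence Q is indefinite.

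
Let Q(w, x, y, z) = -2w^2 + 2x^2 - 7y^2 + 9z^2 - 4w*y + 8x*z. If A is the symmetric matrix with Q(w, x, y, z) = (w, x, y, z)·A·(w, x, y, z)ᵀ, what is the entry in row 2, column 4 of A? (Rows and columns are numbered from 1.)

4

The coefficient of x·z in Q is 8. For a symmetric A this equals A[2,4] + A[4,2] = 2·A[2,4].
So A[2,4] = 8/2 = 4.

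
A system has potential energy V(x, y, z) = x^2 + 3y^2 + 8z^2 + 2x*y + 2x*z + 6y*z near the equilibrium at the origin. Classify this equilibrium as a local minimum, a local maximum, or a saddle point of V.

local minimum

The Hessian at the origin is H = [[2, 2, 2], [2, 6, 6], [2, 6, 16]].
An LDLᵀ factorisation of H has diagonal entries 2, 4, 10.
Counting signs: 3 positive.
H is positive definite, so the origin is a strict local minimum.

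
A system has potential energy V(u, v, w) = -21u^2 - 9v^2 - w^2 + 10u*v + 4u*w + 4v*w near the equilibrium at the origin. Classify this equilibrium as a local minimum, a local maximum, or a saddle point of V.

local maximum

The Hessian at the origin is H = [[-42, 10, 4], [10, -18, 4], [4, 4, -2]].
Symmetric row and column elimination reduces H to a congruent diagonal form with pivots -42, -328/21, -2/41.
Counting signs: 3 negative.
H is negative definite, so the origin is a strict local maximum.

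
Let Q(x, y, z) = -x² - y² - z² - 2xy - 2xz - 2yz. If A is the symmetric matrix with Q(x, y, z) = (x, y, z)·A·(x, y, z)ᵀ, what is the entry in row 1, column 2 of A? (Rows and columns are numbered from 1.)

The coefficient of x·y in Q is -2. For a symmetric A this equals A[1,2] + A[2,1] = 2·A[1,2].
So A[1,2] = -2/2 = -1.

-1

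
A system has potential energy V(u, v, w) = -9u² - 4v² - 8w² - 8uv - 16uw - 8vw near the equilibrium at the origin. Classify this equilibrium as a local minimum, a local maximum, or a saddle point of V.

local maximum

The Hessian at the origin is H = [[-18, -8, -16], [-8, -8, -8], [-16, -8, -16]].
Applying the same elementary operations to the rows and columns of H produces a congruent diagonal matrix with entries -18, -40/9, -8/5.
So there are 3 negative pivots.
H is negative definite, so the origin is a strict local maximum.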